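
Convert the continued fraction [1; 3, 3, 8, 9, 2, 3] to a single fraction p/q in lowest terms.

Using pₖ = aₖpₖ₋₁ + pₖ₋₂ and qₖ = aₖqₖ₋₁ + qₖ₋₂:
  k=0: a=1, p=1, q=1
  k=1: a=3, p=4, q=3
  k=2: a=3, p=13, q=10
  k=3: a=8, p=108, q=83
  k=4: a=9, p=985, q=757
  k=5: a=2, p=2078, q=1597
  k=6: a=3, p=7219, q=5548

7219/5548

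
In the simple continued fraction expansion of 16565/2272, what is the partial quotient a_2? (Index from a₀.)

16565 = 7·2272 + 661   →  a_0 = 7
2272 = 3·661 + 289   →  a_1 = 3
661 = 2·289 + 83   →  a_2 = 2

2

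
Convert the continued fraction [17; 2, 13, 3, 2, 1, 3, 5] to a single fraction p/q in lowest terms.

Using pₖ = aₖpₖ₋₁ + pₖ₋₂ and qₖ = aₖqₖ₋₁ + qₖ₋₂:
  k=0: a=17, p=17, q=1
  k=1: a=2, p=35, q=2
  k=2: a=13, p=472, q=27
  k=3: a=3, p=1451, q=83
  k=4: a=2, p=3374, q=193
  k=5: a=1, p=4825, q=276
  k=6: a=3, p=17849, q=1021
  k=7: a=5, p=94070, q=5381

94070/5381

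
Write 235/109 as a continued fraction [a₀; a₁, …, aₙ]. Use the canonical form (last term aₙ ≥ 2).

[2; 6, 2, 2, 3]

235 = 2·109 + 17
109 = 6·17 + 7
17 = 2·7 + 3
7 = 2·3 + 1
3 = 3·1 + 0  (stop)
So 235/109 = [2; 6, 2, 2, 3].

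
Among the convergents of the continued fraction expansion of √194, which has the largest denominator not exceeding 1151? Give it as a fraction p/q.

5446/391

√194 = [13; 1, 12, 1, 26, …] (period length 4).
Convergents:
  p_0/q_0 = 13/1
  p_1/q_1 = 14/1
  p_2/q_2 = 181/13
  p_3/q_3 = 195/14
  p_4/q_4 = 5251/377
  p_5/q_5 = 5446/391
  p_6/q_6 = 70603/5069
q_5 = 391 ≤ 1151 < 5069 = q_6, so the answer is 5446/391.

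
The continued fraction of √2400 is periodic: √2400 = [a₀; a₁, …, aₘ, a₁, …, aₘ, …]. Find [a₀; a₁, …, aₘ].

a₀ = ⌊√2400⌋ = 48.
With m₀=0, d₀=1 and mₖ₊₁ = dₖaₖ − mₖ, dₖ₊₁ = (n − mₖ₊₁²)/dₖ, aₖ₊₁ = ⌊(a₀+mₖ₊₁)/dₖ₊₁⌋:
  k=1: m=48, d=96, a=1
  k=2: m=48, d=1, a=96
d=1 and a=2a₀=96 at k=2, so the next step gives (m, d) = (48, 96) again — its k=1 value — and the period has length 2.

[48; 1, 96]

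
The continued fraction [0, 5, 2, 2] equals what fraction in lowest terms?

5/27

Using pₖ = aₖpₖ₋₁ + pₖ₋₂ and qₖ = aₖqₖ₋₁ + qₖ₋₂:
  k=0: a=0, p=0, q=1
  k=1: a=5, p=1, q=5
  k=2: a=2, p=2, q=11
  k=3: a=2, p=5, q=27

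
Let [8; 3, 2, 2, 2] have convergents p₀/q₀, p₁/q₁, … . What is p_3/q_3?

141/17

Using pₖ = aₖpₖ₋₁ + pₖ₋₂, qₖ = aₖqₖ₋₁ + qₖ₋₂ (with p₋₁=1, p₋₂=0, q₋₁=0, q₋₂=1):
  k=0: a=8, p=8, q=1
  k=1: a=3, p=25, q=3
  k=2: a=2, p=58, q=7
  k=3: a=2, p=141, q=17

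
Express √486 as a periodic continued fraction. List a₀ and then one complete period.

a₀ = ⌊√486⌋ = 22.
With m₀=0, d₀=1 and mₖ₊₁ = dₖaₖ − mₖ, dₖ₊₁ = (n − mₖ₊₁²)/dₖ, aₖ₊₁ = ⌊(a₀+mₖ₊₁)/dₖ₊₁⌋:
  k=1: m=22, d=2, a=22
  k=2: m=22, d=1, a=44
d=1 and a=2a₀=44 at k=2, so the next step gives (m, d) = (22, 2) again — its k=1 value — and the period has length 2.

[22; 22, 44]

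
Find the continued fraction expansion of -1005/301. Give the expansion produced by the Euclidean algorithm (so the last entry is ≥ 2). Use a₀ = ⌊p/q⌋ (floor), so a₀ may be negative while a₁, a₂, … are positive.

[-4; 1, 1, 1, 19, 2, 2]

-1005 = -4×301 + 199
301 = 1×199 + 102
199 = 1×102 + 97
102 = 1×97 + 5
97 = 19×5 + 2
5 = 2×2 + 1
2 = 2×1 + 0  (stop)
So -1005/301 = [-4; 1, 1, 1, 19, 2, 2].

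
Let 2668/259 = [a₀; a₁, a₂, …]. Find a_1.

3

2668 = 10·259 + 78   →  a_0 = 10
259 = 3·78 + 25   →  a_1 = 3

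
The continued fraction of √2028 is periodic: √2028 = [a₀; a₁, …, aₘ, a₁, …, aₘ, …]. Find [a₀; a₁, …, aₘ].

[45; 30, 90]

a₀ = ⌊√2028⌋ = 45.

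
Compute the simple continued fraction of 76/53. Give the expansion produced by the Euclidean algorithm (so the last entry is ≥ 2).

[1; 2, 3, 3, 2]

76 = 1×53 + 23
53 = 2×23 + 7
23 = 3×7 + 2
7 = 3×2 + 1
2 = 2×1 + 0  (stop)
So 76/53 = [1; 2, 3, 3, 2].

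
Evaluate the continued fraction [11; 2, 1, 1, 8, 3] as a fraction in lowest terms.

1527/134

Using pₖ = aₖpₖ₋₁ + pₖ₋₂ and qₖ = aₖqₖ₋₁ + qₖ₋₂:
  k=0: a=11, p=11, q=1
  k=1: a=2, p=23, q=2
  k=2: a=1, p=34, q=3
  k=3: a=1, p=57, q=5
  k=4: a=8, p=490, q=43
  k=5: a=3, p=1527, q=134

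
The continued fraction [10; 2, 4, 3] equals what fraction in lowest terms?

Fold from the inside: start with 3/1.
  4 + 1/3 = 13/3
  2 + 3/13 = 29/13
  10 + 13/29 = 303/29

303/29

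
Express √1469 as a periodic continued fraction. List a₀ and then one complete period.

a₀ = ⌊√1469⌋ = 38.

[38; 3, 18, 1, 4, 1, 18, 3, 76]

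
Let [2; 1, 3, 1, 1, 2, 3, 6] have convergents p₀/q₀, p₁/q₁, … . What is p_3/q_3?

Using pₖ = aₖpₖ₋₁ + pₖ₋₂, qₖ = aₖqₖ₋₁ + qₖ₋₂ (with p₋₁=1, p₋₂=0, q₋₁=0, q₋₂=1):
  k=0: a=2, p=2, q=1
  k=1: a=1, p=3, q=1
  k=2: a=3, p=11, q=4
  k=3: a=1, p=14, q=5

14/5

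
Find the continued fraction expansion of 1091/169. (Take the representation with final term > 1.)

1091 = 6*169 + 77
169 = 2*77 + 15
77 = 5*15 + 2
15 = 7*2 + 1
2 = 2*1 + 0  (stop)
So 1091/169 = [6; 2, 5, 7, 2].

[6; 2, 5, 7, 2]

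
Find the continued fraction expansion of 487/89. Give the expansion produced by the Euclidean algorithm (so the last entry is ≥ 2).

487 = 5·89 + 42
89 = 2·42 + 5
42 = 8·5 + 2
5 = 2·2 + 1
2 = 2·1 + 0  (stop)
So 487/89 = [5; 2, 8, 2, 2].

[5; 2, 8, 2, 2]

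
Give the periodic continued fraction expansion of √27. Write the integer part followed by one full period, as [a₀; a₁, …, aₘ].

[5; 5, 10]

a₀ = ⌊√27⌋ = 5.
With m₀=0, d₀=1 and mₖ₊₁ = dₖaₖ − mₖ, dₖ₊₁ = (n − mₖ₊₁²)/dₖ, aₖ₊₁ = ⌊(a₀+mₖ₊₁)/dₖ₊₁⌋:
  k=1: m=5, d=2, a=5
  k=2: m=5, d=1, a=10
d=1 and a=2a₀=10 at k=2, so the next step gives (m, d) = (5, 2) again — its k=1 value — and the period has length 2.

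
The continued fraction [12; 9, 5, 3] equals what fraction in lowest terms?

1780/147

Fold from the inside: start with 3/1.
  5 + 1/3 = 16/3
  9 + 3/16 = 147/16
  12 + 16/147 = 1780/147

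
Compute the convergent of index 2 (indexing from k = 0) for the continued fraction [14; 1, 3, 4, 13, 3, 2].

Using pₖ = aₖpₖ₋₁ + pₖ₋₂, qₖ = aₖqₖ₋₁ + qₖ₋₂ (with p₋₁=1, p₋₂=0, q₋₁=0, q₋₂=1):
  k=0: a=14, p=14, q=1
  k=1: a=1, p=15, q=1
  k=2: a=3, p=59, q=4

59/4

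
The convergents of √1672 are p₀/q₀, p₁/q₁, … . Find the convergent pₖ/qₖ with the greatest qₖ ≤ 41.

√1672 = [40; 1, 8, 10, 8, 1, 80, …] (period length 6).
Convergents:
  p_0/q_0 = 40/1
  p_1/q_1 = 41/1
  p_2/q_2 = 368/9
  p_3/q_3 = 3721/91
q_2 = 9 ≤ 41 < 91 = q_3, so the answer is 368/9.

368/9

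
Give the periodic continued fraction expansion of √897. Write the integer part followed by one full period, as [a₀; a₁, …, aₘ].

a₀ = ⌊√897⌋ = 29.
With m₀=0, d₀=1 and mₖ₊₁ = dₖaₖ − mₖ, dₖ₊₁ = (n − mₖ₊₁²)/dₖ, aₖ₊₁ = ⌊(a₀+mₖ₊₁)/dₖ₊₁⌋:
  k=1: m=29, d=56, a=1
  k=2: m=27, d=3, a=18
  k=3: m=27, d=56, a=1
  k=4: m=29, d=1, a=58
d=1 and a=2a₀=58 at k=4, so the next step gives (m, d) = (29, 56) again — its k=1 value — and the period has length 4.

[29; 1, 18, 1, 58]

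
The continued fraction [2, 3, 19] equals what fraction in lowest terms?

Fold from the inside: start with 19/1.
  3 + 1/19 = 58/19
  2 + 19/58 = 135/58

135/58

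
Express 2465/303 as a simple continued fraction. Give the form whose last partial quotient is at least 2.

[8; 7, 2, 1, 1, 3, 2]

2465 = 8×303 + 41
303 = 7×41 + 16
41 = 2×16 + 9
16 = 1×9 + 7
9 = 1×7 + 2
7 = 3×2 + 1
2 = 2×1 + 0  (stop)
So 2465/303 = [8; 7, 2, 1, 1, 3, 2].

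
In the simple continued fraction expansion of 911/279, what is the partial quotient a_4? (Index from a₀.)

911 = 3·279 + 74   →  a_0 = 3
279 = 3·74 + 57   →  a_1 = 3
74 = 1·57 + 17   →  a_2 = 1
57 = 3·17 + 6   →  a_3 = 3
17 = 2·6 + 5   →  a_4 = 2

2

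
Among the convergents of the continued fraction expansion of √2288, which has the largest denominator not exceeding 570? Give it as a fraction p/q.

27217/569

√2288 = [47; 1, 4, 1, 94, …] (period length 4).
Convergents:
  p_0/q_0 = 47/1
  p_1/q_1 = 48/1
  p_2/q_2 = 239/5
  p_3/q_3 = 287/6
  p_4/q_4 = 27217/569
  p_5/q_5 = 27504/575
q_4 = 569 ≤ 570 < 575 = q_5, so the answer is 27217/569.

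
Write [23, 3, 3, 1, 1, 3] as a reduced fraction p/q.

1911/82

Fold from the inside: start with 3/1.
  1 + 1/3 = 4/3
  1 + 3/4 = 7/4
  3 + 4/7 = 25/7
  3 + 7/25 = 82/25
  23 + 25/82 = 1911/82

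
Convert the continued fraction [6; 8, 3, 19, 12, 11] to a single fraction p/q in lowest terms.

Using pₖ = aₖpₖ₋₁ + pₖ₋₂ and qₖ = aₖqₖ₋₁ + qₖ₋₂:
  k=0: a=6, p=6, q=1
  k=1: a=8, p=49, q=8
  k=2: a=3, p=153, q=25
  k=3: a=19, p=2956, q=483
  k=4: a=12, p=35625, q=5821
  k=5: a=11, p=394831, q=64514

394831/64514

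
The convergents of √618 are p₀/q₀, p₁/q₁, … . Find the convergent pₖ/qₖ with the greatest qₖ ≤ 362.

√618 = [24; 1, 6, 8, 6, 1, 48, …] (period length 6).
Convergents:
  p_0/q_0 = 24/1
  p_1/q_1 = 25/1
  p_2/q_2 = 174/7
  p_3/q_3 = 1417/57
  p_4/q_4 = 8676/349
  p_5/q_5 = 10093/406
q_4 = 349 ≤ 362 < 406 = q_5, so the answer is 8676/349.

8676/349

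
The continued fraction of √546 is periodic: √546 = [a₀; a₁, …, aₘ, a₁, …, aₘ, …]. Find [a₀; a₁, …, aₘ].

[23; 2, 1, 2, 1, 2, 46]

a₀ = ⌊√546⌋ = 23.
With m₀=0, d₀=1 and mₖ₊₁ = dₖaₖ − mₖ, dₖ₊₁ = (n − mₖ₊₁²)/dₖ, aₖ₊₁ = ⌊(a₀+mₖ₊₁)/dₖ₊₁⌋:
  k=1: m=23, d=17, a=2
  k=2: m=11, d=25, a=1
  k=3: m=14, d=14, a=2
  k=4: m=14, d=25, a=1
  k=5: m=11, d=17, a=2
  k=6: m=23, d=1, a=46
d=1 and a=2a₀=46 at k=6, so the next step gives (m, d) = (23, 17) again — its k=1 value — and the period has length 6.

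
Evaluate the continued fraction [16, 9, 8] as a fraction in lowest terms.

Using pₖ = aₖpₖ₋₁ + pₖ₋₂ and qₖ = aₖqₖ₋₁ + qₖ₋₂:
  k=0: a=16, p=16, q=1
  k=1: a=9, p=145, q=9
  k=2: a=8, p=1176, q=73

1176/73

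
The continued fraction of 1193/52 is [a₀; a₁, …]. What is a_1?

1

1193 = 22·52 + 49   →  a_0 = 22
52 = 1·49 + 3   →  a_1 = 1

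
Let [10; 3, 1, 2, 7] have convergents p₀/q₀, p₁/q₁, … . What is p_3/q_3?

113/11

Using pₖ = aₖpₖ₋₁ + pₖ₋₂, qₖ = aₖqₖ₋₁ + qₖ₋₂ (with p₋₁=1, p₋₂=0, q₋₁=0, q₋₂=1):
  k=0: a=10, p=10, q=1
  k=1: a=3, p=31, q=3
  k=2: a=1, p=41, q=4
  k=3: a=2, p=113, q=11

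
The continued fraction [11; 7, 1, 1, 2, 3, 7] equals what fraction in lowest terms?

10475/941

Using pₖ = aₖpₖ₋₁ + pₖ₋₂ and qₖ = aₖqₖ₋₁ + qₖ₋₂:
  k=0: a=11, p=11, q=1
  k=1: a=7, p=78, q=7
  k=2: a=1, p=89, q=8
  k=3: a=1, p=167, q=15
  k=4: a=2, p=423, q=38
  k=5: a=3, p=1436, q=129
  k=6: a=7, p=10475, q=941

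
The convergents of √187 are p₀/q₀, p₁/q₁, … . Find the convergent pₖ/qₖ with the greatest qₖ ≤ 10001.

46549/3404

√187 = [13; 1, 2, 13, 2, 1, 26, …] (period length 6).
Convergents:
  p_0/q_0 = 13/1
  p_1/q_1 = 14/1
  p_2/q_2 = 41/3
  p_3/q_3 = 547/40
  p_4/q_4 = 1135/83
  p_5/q_5 = 1682/123
  p_6/q_6 = 44867/3281
  p_7/q_7 = 46549/3404
  p_8/q_8 = 137965/10089
q_7 = 3404 ≤ 10001 < 10089 = q_8, so the answer is 46549/3404.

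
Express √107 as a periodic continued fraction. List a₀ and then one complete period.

[10; 2, 1, 9, 1, 2, 20]

a₀ = ⌊√107⌋ = 10.
With m₀=0, d₀=1 and mₖ₊₁ = dₖaₖ − mₖ, dₖ₊₁ = (n − mₖ₊₁²)/dₖ, aₖ₊₁ = ⌊(a₀+mₖ₊₁)/dₖ₊₁⌋:
  k=1: m=10, d=7, a=2
  k=2: m=4, d=13, a=1
  k=3: m=9, d=2, a=9
  k=4: m=9, d=13, a=1
  k=5: m=4, d=7, a=2
  k=6: m=10, d=1, a=20
d=1 and a=2a₀=20 at k=6, so the next step gives (m, d) = (10, 7) again — its k=1 value — and the period has length 6.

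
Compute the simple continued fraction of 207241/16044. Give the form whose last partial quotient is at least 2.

207241 = 12*16044 + 14713
16044 = 1*14713 + 1331
14713 = 11*1331 + 72
1331 = 18*72 + 35
72 = 2*35 + 2
35 = 17*2 + 1
2 = 2*1 + 0  (stop)
So 207241/16044 = [12; 1, 11, 18, 2, 17, 2].

[12; 1, 11, 18, 2, 17, 2]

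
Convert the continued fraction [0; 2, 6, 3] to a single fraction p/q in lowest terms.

Fold from the inside: start with 3/1.
  6 + 1/3 = 19/3
  2 + 3/19 = 41/19
  0 + 19/41 = 19/41

19/41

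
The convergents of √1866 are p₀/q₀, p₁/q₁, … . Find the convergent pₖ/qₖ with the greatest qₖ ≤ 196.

3067/71

√1866 = [43; 5, 14, 5, 86, …] (period length 4).
Convergents:
  p_0/q_0 = 43/1
  p_1/q_1 = 216/5
  p_2/q_2 = 3067/71
  p_3/q_3 = 15551/360
q_2 = 71 ≤ 196 < 360 = q_3, so the answer is 3067/71.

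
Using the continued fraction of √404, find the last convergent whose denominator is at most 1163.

√404 = [20; 10, 40, …] (period length 2).
Convergents:
  p_0/q_0 = 20/1
  p_1/q_1 = 201/10
  p_2/q_2 = 8060/401
  p_3/q_3 = 80801/4020
q_2 = 401 ≤ 1163 < 4020 = q_3, so the answer is 8060/401.

8060/401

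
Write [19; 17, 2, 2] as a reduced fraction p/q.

1658/87

Using pₖ = aₖpₖ₋₁ + pₖ₋₂ and qₖ = aₖqₖ₋₁ + qₖ₋₂:
  k=0: a=19, p=19, q=1
  k=1: a=17, p=324, q=17
  k=2: a=2, p=667, q=35
  k=3: a=2, p=1658, q=87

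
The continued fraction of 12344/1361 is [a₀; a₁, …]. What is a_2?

12344 = 9·1361 + 95   →  a_0 = 9
1361 = 14·95 + 31   →  a_1 = 14
95 = 3·31 + 2   →  a_2 = 3

3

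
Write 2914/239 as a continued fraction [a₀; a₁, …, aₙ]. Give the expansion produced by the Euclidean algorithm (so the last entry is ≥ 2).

[12; 5, 5, 9]

2914 = 12*239 + 46
239 = 5*46 + 9
46 = 5*9 + 1
9 = 9*1 + 0  (stop)
So 2914/239 = [12; 5, 5, 9].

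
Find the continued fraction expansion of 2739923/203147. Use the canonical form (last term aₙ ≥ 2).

2739923 = 13×203147 + 99012
203147 = 2×99012 + 5123
99012 = 19×5123 + 1675
5123 = 3×1675 + 98
1675 = 17×98 + 9
98 = 10×9 + 8
9 = 1×8 + 1
8 = 8×1 + 0  (stop)
So 2739923/203147 = [13; 2, 19, 3, 17, 10, 1, 8].

[13; 2, 19, 3, 17, 10, 1, 8]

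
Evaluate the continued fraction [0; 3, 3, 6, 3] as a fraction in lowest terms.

60/199

Fold from the inside: start with 3/1.
  6 + 1/3 = 19/3
  3 + 3/19 = 60/19
  3 + 19/60 = 199/60
  0 + 60/199 = 60/199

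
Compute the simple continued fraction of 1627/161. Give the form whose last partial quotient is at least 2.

[10; 9, 2, 8]

1627 = 10·161 + 17
161 = 9·17 + 8
17 = 2·8 + 1
8 = 8·1 + 0  (stop)
So 1627/161 = [10; 9, 2, 8].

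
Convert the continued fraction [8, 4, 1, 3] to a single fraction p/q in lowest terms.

Fold from the inside: start with 3/1.
  1 + 1/3 = 4/3
  4 + 3/4 = 19/4
  8 + 4/19 = 156/19

156/19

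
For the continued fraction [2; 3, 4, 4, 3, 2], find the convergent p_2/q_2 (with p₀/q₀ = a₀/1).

Using pₖ = aₖpₖ₋₁ + pₖ₋₂, qₖ = aₖqₖ₋₁ + qₖ₋₂ (with p₋₁=1, p₋₂=0, q₋₁=0, q₋₂=1):
  k=0: a=2, p=2, q=1
  k=1: a=3, p=7, q=3
  k=2: a=4, p=30, q=13

30/13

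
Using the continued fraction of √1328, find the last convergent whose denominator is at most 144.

1567/43

√1328 = [36; 2, 3, 1, 3, 1, 3, 2, 72, …] (period length 8).
Convergents:
  p_0/q_0 = 36/1
  p_1/q_1 = 73/2
  p_2/q_2 = 255/7
  p_3/q_3 = 328/9
  p_4/q_4 = 1239/34
  p_5/q_5 = 1567/43
  p_6/q_6 = 5940/163
q_5 = 43 ≤ 144 < 163 = q_6, so the answer is 1567/43.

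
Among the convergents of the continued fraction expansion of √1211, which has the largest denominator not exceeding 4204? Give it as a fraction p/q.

60551/1740

√1211 = [34; 1, 3, 1, 68, …] (period length 4).
Convergents:
  p_0/q_0 = 34/1
  p_1/q_1 = 35/1
  p_2/q_2 = 139/4
  p_3/q_3 = 174/5
  p_4/q_4 = 11971/344
  p_5/q_5 = 12145/349
  p_6/q_6 = 48406/1391
  p_7/q_7 = 60551/1740
  p_8/q_8 = 4165874/119711
q_7 = 1740 ≤ 4204 < 119711 = q_8, so the answer is 60551/1740.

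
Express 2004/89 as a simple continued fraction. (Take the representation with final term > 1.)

[22; 1, 1, 14, 3]

2004 = 22*89 + 46
89 = 1*46 + 43
46 = 1*43 + 3
43 = 14*3 + 1
3 = 3*1 + 0  (stop)
So 2004/89 = [22; 1, 1, 14, 3].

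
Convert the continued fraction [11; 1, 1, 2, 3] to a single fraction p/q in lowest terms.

Using pₖ = aₖpₖ₋₁ + pₖ₋₂ and qₖ = aₖqₖ₋₁ + qₖ₋₂:
  k=0: a=11, p=11, q=1
  k=1: a=1, p=12, q=1
  k=2: a=1, p=23, q=2
  k=3: a=2, p=58, q=5
  k=4: a=3, p=197, q=17

197/17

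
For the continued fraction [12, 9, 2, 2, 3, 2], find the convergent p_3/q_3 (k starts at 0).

Using pₖ = aₖpₖ₋₁ + pₖ₋₂, qₖ = aₖqₖ₋₁ + qₖ₋₂ (with p₋₁=1, p₋₂=0, q₋₁=0, q₋₂=1):
  k=0: a=12, p=12, q=1
  k=1: a=9, p=109, q=9
  k=2: a=2, p=230, q=19
  k=3: a=2, p=569, q=47

569/47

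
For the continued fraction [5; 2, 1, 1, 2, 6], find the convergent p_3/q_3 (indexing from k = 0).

27/5

Using pₖ = aₖpₖ₋₁ + pₖ₋₂, qₖ = aₖqₖ₋₁ + qₖ₋₂ (with p₋₁=1, p₋₂=0, q₋₁=0, q₋₂=1):
  k=0: a=5, p=5, q=1
  k=1: a=2, p=11, q=2
  k=2: a=1, p=16, q=3
  k=3: a=1, p=27, q=5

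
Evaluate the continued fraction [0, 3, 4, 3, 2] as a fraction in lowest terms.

Fold from the inside: start with 2/1.
  3 + 1/2 = 7/2
  4 + 2/7 = 30/7
  3 + 7/30 = 97/30
  0 + 30/97 = 30/97

30/97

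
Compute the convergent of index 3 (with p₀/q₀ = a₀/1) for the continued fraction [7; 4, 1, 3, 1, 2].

Using pₖ = aₖpₖ₋₁ + pₖ₋₂, qₖ = aₖqₖ₋₁ + qₖ₋₂ (with p₋₁=1, p₋₂=0, q₋₁=0, q₋₂=1):
  k=0: a=7, p=7, q=1
  k=1: a=4, p=29, q=4
  k=2: a=1, p=36, q=5
  k=3: a=3, p=137, q=19

137/19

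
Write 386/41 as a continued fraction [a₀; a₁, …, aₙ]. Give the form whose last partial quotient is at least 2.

386 = 9*41 + 17
41 = 2*17 + 7
17 = 2*7 + 3
7 = 2*3 + 1
3 = 3*1 + 0  (stop)
So 386/41 = [9; 2, 2, 2, 3].

[9; 2, 2, 2, 3]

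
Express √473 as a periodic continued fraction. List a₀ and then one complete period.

[21; 1, 2, 1, 42]

a₀ = ⌊√473⌋ = 21.
With m₀=0, d₀=1 and mₖ₊₁ = dₖaₖ − mₖ, dₖ₊₁ = (n − mₖ₊₁²)/dₖ, aₖ₊₁ = ⌊(a₀+mₖ₊₁)/dₖ₊₁⌋:
  k=1: m=21, d=32, a=1
  k=2: m=11, d=11, a=2
  k=3: m=11, d=32, a=1
  k=4: m=21, d=1, a=42
d=1 and a=2a₀=42 at k=4, so the next step gives (m, d) = (21, 32) again — its k=1 value — and the period has length 4.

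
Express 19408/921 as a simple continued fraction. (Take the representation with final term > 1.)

19408 = 21*921 + 67
921 = 13*67 + 50
67 = 1*50 + 17
50 = 2*17 + 16
17 = 1*16 + 1
16 = 16*1 + 0  (stop)
So 19408/921 = [21; 13, 1, 2, 1, 16].

[21; 13, 1, 2, 1, 16]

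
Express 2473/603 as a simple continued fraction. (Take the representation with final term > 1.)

2473 = 4×603 + 61
603 = 9×61 + 54
61 = 1×54 + 7
54 = 7×7 + 5
7 = 1×5 + 2
5 = 2×2 + 1
2 = 2×1 + 0  (stop)
So 2473/603 = [4; 9, 1, 7, 1, 2, 2].

[4; 9, 1, 7, 1, 2, 2]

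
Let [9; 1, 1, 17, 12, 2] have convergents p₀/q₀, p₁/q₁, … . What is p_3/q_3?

Using pₖ = aₖpₖ₋₁ + pₖ₋₂, qₖ = aₖqₖ₋₁ + qₖ₋₂ (with p₋₁=1, p₋₂=0, q₋₁=0, q₋₂=1):
  k=0: a=9, p=9, q=1
  k=1: a=1, p=10, q=1
  k=2: a=1, p=19, q=2
  k=3: a=17, p=333, q=35

333/35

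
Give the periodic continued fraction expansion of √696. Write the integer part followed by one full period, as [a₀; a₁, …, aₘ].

[26; 2, 1, 1, 1, 1, 1, 2, 52]

a₀ = ⌊√696⌋ = 26.
With m₀=0, d₀=1 and mₖ₊₁ = dₖaₖ − mₖ, dₖ₊₁ = (n − mₖ₊₁²)/dₖ, aₖ₊₁ = ⌊(a₀+mₖ₊₁)/dₖ₊₁⌋:
  k=1: m=26, d=20, a=2
  k=2: m=14, d=25, a=1
  k=3: m=11, d=23, a=1
  k=4: m=12, d=24, a=1
  k=5: m=12, d=23, a=1
  k=6: m=11, d=25, a=1
  k=7: m=14, d=20, a=2
  k=8: m=26, d=1, a=52
d=1 and a=2a₀=52 at k=8, so the next step gives (m, d) = (26, 20) again — its k=1 value — and the period has length 8.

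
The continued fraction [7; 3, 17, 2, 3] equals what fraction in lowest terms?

Fold from the inside: start with 3/1.
  2 + 1/3 = 7/3
  17 + 3/7 = 122/7
  3 + 7/122 = 373/122
  7 + 122/373 = 2733/373

2733/373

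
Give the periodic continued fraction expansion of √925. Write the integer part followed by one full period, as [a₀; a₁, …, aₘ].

[30; 2, 2, 2, 2, 60]

a₀ = ⌊√925⌋ = 30.
With m₀=0, d₀=1 and mₖ₊₁ = dₖaₖ − mₖ, dₖ₊₁ = (n − mₖ₊₁²)/dₖ, aₖ₊₁ = ⌊(a₀+mₖ₊₁)/dₖ₊₁⌋:
  k=1: m=30, d=25, a=2
  k=2: m=20, d=21, a=2
  k=3: m=22, d=21, a=2
  k=4: m=20, d=25, a=2
  k=5: m=30, d=1, a=60
d=1 and a=2a₀=60 at k=5, so the next step gives (m, d) = (30, 25) again — its k=1 value — and the period has length 5.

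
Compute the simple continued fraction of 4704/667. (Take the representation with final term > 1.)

4704 = 7×667 + 35
667 = 19×35 + 2
35 = 17×2 + 1
2 = 2×1 + 0  (stop)
So 4704/667 = [7; 19, 17, 2].

[7; 19, 17, 2]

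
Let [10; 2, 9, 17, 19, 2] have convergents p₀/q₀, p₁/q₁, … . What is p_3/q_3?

Using pₖ = aₖpₖ₋₁ + pₖ₋₂, qₖ = aₖqₖ₋₁ + qₖ₋₂ (with p₋₁=1, p₋₂=0, q₋₁=0, q₋₂=1):
  k=0: a=10, p=10, q=1
  k=1: a=2, p=21, q=2
  k=2: a=9, p=199, q=19
  k=3: a=17, p=3404, q=325

3404/325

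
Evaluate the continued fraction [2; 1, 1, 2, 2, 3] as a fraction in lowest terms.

106/41

Using pₖ = aₖpₖ₋₁ + pₖ₋₂ and qₖ = aₖqₖ₋₁ + qₖ₋₂:
  k=0: a=2, p=2, q=1
  k=1: a=1, p=3, q=1
  k=2: a=1, p=5, q=2
  k=3: a=2, p=13, q=5
  k=4: a=2, p=31, q=12
  k=5: a=3, p=106, q=41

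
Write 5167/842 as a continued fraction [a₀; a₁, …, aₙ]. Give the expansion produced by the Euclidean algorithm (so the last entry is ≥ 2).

[6; 7, 3, 9, 4]

5167 = 6·842 + 115
842 = 7·115 + 37
115 = 3·37 + 4
37 = 9·4 + 1
4 = 4·1 + 0  (stop)
So 5167/842 = [6; 7, 3, 9, 4].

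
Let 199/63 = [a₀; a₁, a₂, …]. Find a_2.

3

199 = 3·63 + 10   →  a_0 = 3
63 = 6·10 + 3   →  a_1 = 6
10 = 3·3 + 1   →  a_2 = 3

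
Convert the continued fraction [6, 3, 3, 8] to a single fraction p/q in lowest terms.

523/83

Using pₖ = aₖpₖ₋₁ + pₖ₋₂ and qₖ = aₖqₖ₋₁ + qₖ₋₂:
  k=0: a=6, p=6, q=1
  k=1: a=3, p=19, q=3
  k=2: a=3, p=63, q=10
  k=3: a=8, p=523, q=83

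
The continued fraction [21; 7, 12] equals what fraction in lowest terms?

Using pₖ = aₖpₖ₋₁ + pₖ₋₂ and qₖ = aₖqₖ₋₁ + qₖ₋₂:
  k=0: a=21, p=21, q=1
  k=1: a=7, p=148, q=7
  k=2: a=12, p=1797, q=85

1797/85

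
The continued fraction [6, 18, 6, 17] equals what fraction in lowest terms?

Using pₖ = aₖpₖ₋₁ + pₖ₋₂ and qₖ = aₖqₖ₋₁ + qₖ₋₂:
  k=0: a=6, p=6, q=1
  k=1: a=18, p=109, q=18
  k=2: a=6, p=660, q=109
  k=3: a=17, p=11329, q=1871

11329/1871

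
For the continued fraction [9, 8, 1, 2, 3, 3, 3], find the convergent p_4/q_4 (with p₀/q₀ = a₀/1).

Using pₖ = aₖpₖ₋₁ + pₖ₋₂, qₖ = aₖqₖ₋₁ + qₖ₋₂ (with p₋₁=1, p₋₂=0, q₋₁=0, q₋₂=1):
  k=0: a=9, p=9, q=1
  k=1: a=8, p=73, q=8
  k=2: a=1, p=82, q=9
  k=3: a=2, p=237, q=26
  k=4: a=3, p=793, q=87

793/87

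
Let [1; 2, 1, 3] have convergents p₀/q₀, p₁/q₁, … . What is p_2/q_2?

Using pₖ = aₖpₖ₋₁ + pₖ₋₂, qₖ = aₖqₖ₋₁ + qₖ₋₂ (with p₋₁=1, p₋₂=0, q₋₁=0, q₋₂=1):
  k=0: a=1, p=1, q=1
  k=1: a=2, p=3, q=2
  k=2: a=1, p=4, q=3

4/3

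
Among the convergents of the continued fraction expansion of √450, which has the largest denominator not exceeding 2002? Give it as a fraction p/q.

√450 = [21; 4, 1, 2, 4, 2, 1, 4, 42, …] (period length 8).
Convergents:
  p_0/q_0 = 21/1
  p_1/q_1 = 85/4
  p_2/q_2 = 106/5
  p_3/q_3 = 297/14
  p_4/q_4 = 1294/61
  p_5/q_5 = 2885/136
  p_6/q_6 = 4179/197
  p_7/q_7 = 19601/924
  p_8/q_8 = 827421/39005
q_7 = 924 ≤ 2002 < 39005 = q_8, so the answer is 19601/924.

19601/924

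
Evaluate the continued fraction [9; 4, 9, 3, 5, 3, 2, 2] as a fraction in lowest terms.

101484/10979

Fold from the inside: start with 2/1.
  2 + 1/2 = 5/2
  3 + 2/5 = 17/5
  5 + 5/17 = 90/17
  3 + 17/90 = 287/90
  9 + 90/287 = 2673/287
  4 + 287/2673 = 10979/2673
  9 + 2673/10979 = 101484/10979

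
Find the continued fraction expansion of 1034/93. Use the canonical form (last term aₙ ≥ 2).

[11; 8, 2, 5]

1034 = 11×93 + 11
93 = 8×11 + 5
11 = 2×5 + 1
5 = 5×1 + 0  (stop)
So 1034/93 = [11; 8, 2, 5].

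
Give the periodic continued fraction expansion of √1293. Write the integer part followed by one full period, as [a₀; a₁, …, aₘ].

[35; 1, 22, 1, 70]

a₀ = ⌊√1293⌋ = 35.
With m₀=0, d₀=1 and mₖ₊₁ = dₖaₖ − mₖ, dₖ₊₁ = (n − mₖ₊₁²)/dₖ, aₖ₊₁ = ⌊(a₀+mₖ₊₁)/dₖ₊₁⌋:
  k=1: m=35, d=68, a=1
  k=2: m=33, d=3, a=22
  k=3: m=33, d=68, a=1
  k=4: m=35, d=1, a=70
d=1 and a=2a₀=70 at k=4, so the next step gives (m, d) = (35, 68) again — its k=1 value — and the period has length 4.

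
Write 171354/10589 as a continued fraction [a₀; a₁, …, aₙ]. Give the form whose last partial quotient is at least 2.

171354 = 16*10589 + 1930
10589 = 5*1930 + 939
1930 = 2*939 + 52
939 = 18*52 + 3
52 = 17*3 + 1
3 = 3*1 + 0  (stop)
So 171354/10589 = [16; 5, 2, 18, 17, 3].

[16; 5, 2, 18, 17, 3]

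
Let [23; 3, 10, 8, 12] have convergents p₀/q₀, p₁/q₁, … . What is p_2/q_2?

Using pₖ = aₖpₖ₋₁ + pₖ₋₂, qₖ = aₖqₖ₋₁ + qₖ₋₂ (with p₋₁=1, p₋₂=0, q₋₁=0, q₋₂=1):
  k=0: a=23, p=23, q=1
  k=1: a=3, p=70, q=3
  k=2: a=10, p=723, q=31

723/31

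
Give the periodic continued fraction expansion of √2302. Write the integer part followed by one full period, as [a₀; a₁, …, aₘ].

[47; 1, 46, 1, 94]

a₀ = ⌊√2302⌋ = 47.
With m₀=0, d₀=1 and mₖ₊₁ = dₖaₖ − mₖ, dₖ₊₁ = (n − mₖ₊₁²)/dₖ, aₖ₊₁ = ⌊(a₀+mₖ₊₁)/dₖ₊₁⌋:
  k=1: m=47, d=93, a=1
  k=2: m=46, d=2, a=46
  k=3: m=46, d=93, a=1
  k=4: m=47, d=1, a=94
d=1 and a=2a₀=94 at k=4, so the next step gives (m, d) = (47, 93) again — its k=1 value — and the period has length 4.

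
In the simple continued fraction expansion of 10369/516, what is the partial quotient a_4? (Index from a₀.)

7

10369 = 20·516 + 49   →  a_0 = 20
516 = 10·49 + 26   →  a_1 = 10
49 = 1·26 + 23   →  a_2 = 1
26 = 1·23 + 3   →  a_3 = 1
23 = 7·3 + 2   →  a_4 = 7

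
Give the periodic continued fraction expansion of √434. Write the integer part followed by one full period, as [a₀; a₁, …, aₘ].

a₀ = ⌊√434⌋ = 20.
With m₀=0, d₀=1 and mₖ₊₁ = dₖaₖ − mₖ, dₖ₊₁ = (n − mₖ₊₁²)/dₖ, aₖ₊₁ = ⌊(a₀+mₖ₊₁)/dₖ₊₁⌋:
  k=1: m=20, d=34, a=1
  k=2: m=14, d=7, a=4
  k=3: m=14, d=34, a=1
  k=4: m=20, d=1, a=40
d=1 and a=2a₀=40 at k=4, so the next step gives (m, d) = (20, 34) again — its k=1 value — and the period has length 4.

[20; 1, 4, 1, 40]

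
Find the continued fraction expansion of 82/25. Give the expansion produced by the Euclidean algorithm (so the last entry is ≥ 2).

82 = 3·25 + 7
25 = 3·7 + 4
7 = 1·4 + 3
4 = 1·3 + 1
3 = 3·1 + 0  (stop)
So 82/25 = [3; 3, 1, 1, 3].

[3; 3, 1, 1, 3]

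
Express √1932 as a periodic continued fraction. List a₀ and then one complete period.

[43; 1, 20, 1, 86]

a₀ = ⌊√1932⌋ = 43.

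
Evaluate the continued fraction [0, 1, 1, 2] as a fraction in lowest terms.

3/5

Using pₖ = aₖpₖ₋₁ + pₖ₋₂ and qₖ = aₖqₖ₋₁ + qₖ₋₂:
  k=0: a=0, p=0, q=1
  k=1: a=1, p=1, q=1
  k=2: a=1, p=1, q=2
  k=3: a=2, p=3, q=5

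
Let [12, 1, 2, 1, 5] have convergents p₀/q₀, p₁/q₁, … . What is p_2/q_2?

38/3

Using pₖ = aₖpₖ₋₁ + pₖ₋₂, qₖ = aₖqₖ₋₁ + qₖ₋₂ (with p₋₁=1, p₋₂=0, q₋₁=0, q₋₂=1):
  k=0: a=12, p=12, q=1
  k=1: a=1, p=13, q=1
  k=2: a=2, p=38, q=3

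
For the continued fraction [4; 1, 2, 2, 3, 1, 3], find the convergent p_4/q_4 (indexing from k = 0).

113/24

Using pₖ = aₖpₖ₋₁ + pₖ₋₂, qₖ = aₖqₖ₋₁ + qₖ₋₂ (with p₋₁=1, p₋₂=0, q₋₁=0, q₋₂=1):
  k=0: a=4, p=4, q=1
  k=1: a=1, p=5, q=1
  k=2: a=2, p=14, q=3
  k=3: a=2, p=33, q=7
  k=4: a=3, p=113, q=24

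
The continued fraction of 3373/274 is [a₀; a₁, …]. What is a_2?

4

3373 = 12·274 + 85   →  a_0 = 12
274 = 3·85 + 19   →  a_1 = 3
85 = 4·19 + 9   →  a_2 = 4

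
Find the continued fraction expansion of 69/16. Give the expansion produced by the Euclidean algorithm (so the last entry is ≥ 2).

69 = 4×16 + 5
16 = 3×5 + 1
5 = 5×1 + 0  (stop)
So 69/16 = [4; 3, 5].

[4; 3, 5]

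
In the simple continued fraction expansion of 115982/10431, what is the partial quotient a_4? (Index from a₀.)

115982 = 11·10431 + 1241   →  a_0 = 11
10431 = 8·1241 + 503   →  a_1 = 8
1241 = 2·503 + 235   →  a_2 = 2
503 = 2·235 + 33   →  a_3 = 2
235 = 7·33 + 4   →  a_4 = 7

7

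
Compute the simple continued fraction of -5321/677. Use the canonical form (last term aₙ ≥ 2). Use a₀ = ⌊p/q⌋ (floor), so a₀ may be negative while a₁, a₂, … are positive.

-5321 = -8·677 + 95
677 = 7·95 + 12
95 = 7·12 + 11
12 = 1·11 + 1
11 = 11·1 + 0  (stop)
So -5321/677 = [-8; 7, 7, 1, 11].

[-8; 7, 7, 1, 11]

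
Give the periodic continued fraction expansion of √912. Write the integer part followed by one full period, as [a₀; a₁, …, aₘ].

a₀ = ⌊√912⌋ = 30.
With m₀=0, d₀=1 and mₖ₊₁ = dₖaₖ − mₖ, dₖ₊₁ = (n − mₖ₊₁²)/dₖ, aₖ₊₁ = ⌊(a₀+mₖ₊₁)/dₖ₊₁⌋:
  k=1: m=30, d=12, a=5
  k=2: m=30, d=1, a=60
d=1 and a=2a₀=60 at k=2, so the next step gives (m, d) = (30, 12) again — its k=1 value — and the period has length 2.

[30; 5, 60]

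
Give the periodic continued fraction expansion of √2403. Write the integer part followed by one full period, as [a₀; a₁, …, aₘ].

a₀ = ⌊√2403⌋ = 49.
With m₀=0, d₀=1 and mₖ₊₁ = dₖaₖ − mₖ, dₖ₊₁ = (n − mₖ₊₁²)/dₖ, aₖ₊₁ = ⌊(a₀+mₖ₊₁)/dₖ₊₁⌋:
  k=1: m=49, d=2, a=49
  k=2: m=49, d=1, a=98
d=1 and a=2a₀=98 at k=2, so the next step gives (m, d) = (49, 2) again — its k=1 value — and the period has length 2.

[49; 49, 98]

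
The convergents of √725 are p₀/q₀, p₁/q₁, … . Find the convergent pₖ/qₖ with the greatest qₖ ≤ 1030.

√725 = [26; 1, 12, 2, 12, 1, 52, …] (period length 6).
Convergents:
  p_0/q_0 = 26/1
  p_1/q_1 = 27/1
  p_2/q_2 = 350/13
  p_3/q_3 = 727/27
  p_4/q_4 = 9074/337
  p_5/q_5 = 9801/364
  p_6/q_6 = 518726/19265
q_5 = 364 ≤ 1030 < 19265 = q_6, so the answer is 9801/364.

9801/364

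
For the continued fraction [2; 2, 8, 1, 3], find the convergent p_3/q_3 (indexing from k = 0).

Using pₖ = aₖpₖ₋₁ + pₖ₋₂, qₖ = aₖqₖ₋₁ + qₖ₋₂ (with p₋₁=1, p₋₂=0, q₋₁=0, q₋₂=1):
  k=0: a=2, p=2, q=1
  k=1: a=2, p=5, q=2
  k=2: a=8, p=42, q=17
  k=3: a=1, p=47, q=19

47/19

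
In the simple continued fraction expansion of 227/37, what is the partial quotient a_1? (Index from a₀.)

227 = 6·37 + 5   →  a_0 = 6
37 = 7·5 + 2   →  a_1 = 7

7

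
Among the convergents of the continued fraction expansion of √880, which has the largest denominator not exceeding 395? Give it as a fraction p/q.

10531/355

√880 = [29; 1, 1, 1, 58, …] (period length 4).
Convergents:
  p_0/q_0 = 29/1
  p_1/q_1 = 30/1
  p_2/q_2 = 59/2
  p_3/q_3 = 89/3
  p_4/q_4 = 5221/176
  p_5/q_5 = 5310/179
  p_6/q_6 = 10531/355
  p_7/q_7 = 15841/534
q_6 = 355 ≤ 395 < 534 = q_7, so the answer is 10531/355.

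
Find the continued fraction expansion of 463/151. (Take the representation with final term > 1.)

463 = 3×151 + 10
151 = 15×10 + 1
10 = 10×1 + 0  (stop)
So 463/151 = [3; 15, 10].

[3; 15, 10]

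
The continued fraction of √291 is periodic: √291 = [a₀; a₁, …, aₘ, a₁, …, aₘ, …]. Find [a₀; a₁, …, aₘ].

a₀ = ⌊√291⌋ = 17.

[17; 17, 34]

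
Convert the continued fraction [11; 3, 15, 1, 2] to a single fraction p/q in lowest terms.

Fold from the inside: start with 2/1.
  1 + 1/2 = 3/2
  15 + 2/3 = 47/3
  3 + 3/47 = 144/47
  11 + 47/144 = 1631/144

1631/144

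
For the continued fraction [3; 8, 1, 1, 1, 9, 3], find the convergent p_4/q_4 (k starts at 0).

81/26

Using pₖ = aₖpₖ₋₁ + pₖ₋₂, qₖ = aₖqₖ₋₁ + qₖ₋₂ (with p₋₁=1, p₋₂=0, q₋₁=0, q₋₂=1):
  k=0: a=3, p=3, q=1
  k=1: a=8, p=25, q=8
  k=2: a=1, p=28, q=9
  k=3: a=1, p=53, q=17
  k=4: a=1, p=81, q=26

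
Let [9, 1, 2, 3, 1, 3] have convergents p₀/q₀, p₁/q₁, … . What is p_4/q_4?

Using pₖ = aₖpₖ₋₁ + pₖ₋₂, qₖ = aₖqₖ₋₁ + qₖ₋₂ (with p₋₁=1, p₋₂=0, q₋₁=0, q₋₂=1):
  k=0: a=9, p=9, q=1
  k=1: a=1, p=10, q=1
  k=2: a=2, p=29, q=3
  k=3: a=3, p=97, q=10
  k=4: a=1, p=126, q=13

126/13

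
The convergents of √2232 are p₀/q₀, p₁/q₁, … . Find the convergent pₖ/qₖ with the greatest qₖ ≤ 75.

√2232 = [47; 4, 10, 4, 94, …] (period length 4).
Convergents:
  p_0/q_0 = 47/1
  p_1/q_1 = 189/4
  p_2/q_2 = 1937/41
  p_3/q_3 = 7937/168
q_2 = 41 ≤ 75 < 168 = q_3, so the answer is 1937/41.

1937/41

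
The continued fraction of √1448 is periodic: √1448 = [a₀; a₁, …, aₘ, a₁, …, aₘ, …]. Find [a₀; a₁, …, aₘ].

[38; 19, 76]

a₀ = ⌊√1448⌋ = 38.
With m₀=0, d₀=1 and mₖ₊₁ = dₖaₖ − mₖ, dₖ₊₁ = (n − mₖ₊₁²)/dₖ, aₖ₊₁ = ⌊(a₀+mₖ₊₁)/dₖ₊₁⌋:
  k=1: m=38, d=4, a=19
  k=2: m=38, d=1, a=76
d=1 and a=2a₀=76 at k=2, so the next step gives (m, d) = (38, 4) again — its k=1 value — and the period has length 2.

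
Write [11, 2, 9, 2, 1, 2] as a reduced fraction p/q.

Fold from the inside: start with 2/1.
  1 + 1/2 = 3/2
  2 + 2/3 = 8/3
  9 + 3/8 = 75/8
  2 + 8/75 = 158/75
  11 + 75/158 = 1813/158

1813/158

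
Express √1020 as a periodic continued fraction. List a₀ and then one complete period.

[31; 1, 14, 1, 62]

a₀ = ⌊√1020⌋ = 31.
With m₀=0, d₀=1 and mₖ₊₁ = dₖaₖ − mₖ, dₖ₊₁ = (n − mₖ₊₁²)/dₖ, aₖ₊₁ = ⌊(a₀+mₖ₊₁)/dₖ₊₁⌋:
  k=1: m=31, d=59, a=1
  k=2: m=28, d=4, a=14
  k=3: m=28, d=59, a=1
  k=4: m=31, d=1, a=62
d=1 and a=2a₀=62 at k=4, so the next step gives (m, d) = (31, 59) again — its k=1 value — and the period has length 4.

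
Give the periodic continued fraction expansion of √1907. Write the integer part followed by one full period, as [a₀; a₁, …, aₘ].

[43; 1, 2, 43, 2, 1, 86]

a₀ = ⌊√1907⌋ = 43.
With m₀=0, d₀=1 and mₖ₊₁ = dₖaₖ − mₖ, dₖ₊₁ = (n − mₖ₊₁²)/dₖ, aₖ₊₁ = ⌊(a₀+mₖ₊₁)/dₖ₊₁⌋:
  k=1: m=43, d=58, a=1
  k=2: m=15, d=29, a=2
  k=3: m=43, d=2, a=43
  k=4: m=43, d=29, a=2
  k=5: m=15, d=58, a=1
  k=6: m=43, d=1, a=86
d=1 and a=2a₀=86 at k=6, so the next step gives (m, d) = (43, 58) again — its k=1 value — and the period has length 6.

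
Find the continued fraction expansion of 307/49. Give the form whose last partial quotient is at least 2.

[6; 3, 1, 3, 3]

307 = 6*49 + 13
49 = 3*13 + 10
13 = 1*10 + 3
10 = 3*3 + 1
3 = 3*1 + 0  (stop)
So 307/49 = [6; 3, 1, 3, 3].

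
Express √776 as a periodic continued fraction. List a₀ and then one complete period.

a₀ = ⌊√776⌋ = 27.
With m₀=0, d₀=1 and mₖ₊₁ = dₖaₖ − mₖ, dₖ₊₁ = (n − mₖ₊₁²)/dₖ, aₖ₊₁ = ⌊(a₀+mₖ₊₁)/dₖ₊₁⌋:
  k=1: m=27, d=47, a=1
  k=2: m=20, d=8, a=5
  k=3: m=20, d=47, a=1
  k=4: m=27, d=1, a=54
d=1 and a=2a₀=54 at k=4, so the next step gives (m, d) = (27, 47) again — its k=1 value — and the period has length 4.

[27; 1, 5, 1, 54]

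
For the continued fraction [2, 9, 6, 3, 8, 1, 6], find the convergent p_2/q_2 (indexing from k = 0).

116/55

Using pₖ = aₖpₖ₋₁ + pₖ₋₂, qₖ = aₖqₖ₋₁ + qₖ₋₂ (with p₋₁=1, p₋₂=0, q₋₁=0, q₋₂=1):
  k=0: a=2, p=2, q=1
  k=1: a=9, p=19, q=9
  k=2: a=6, p=116, q=55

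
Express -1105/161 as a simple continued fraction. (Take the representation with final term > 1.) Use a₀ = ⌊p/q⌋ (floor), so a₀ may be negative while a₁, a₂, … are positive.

-1105 = -7*161 + 22
161 = 7*22 + 7
22 = 3*7 + 1
7 = 7*1 + 0  (stop)
So -1105/161 = [-7; 7, 3, 7].

[-7; 7, 3, 7]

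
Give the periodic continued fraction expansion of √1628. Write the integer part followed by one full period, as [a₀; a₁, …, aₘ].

[40; 2, 1, 6, 1, 2, 80]

a₀ = ⌊√1628⌋ = 40.
With m₀=0, d₀=1 and mₖ₊₁ = dₖaₖ − mₖ, dₖ₊₁ = (n − mₖ₊₁²)/dₖ, aₖ₊₁ = ⌊(a₀+mₖ₊₁)/dₖ₊₁⌋:
  k=1: m=40, d=28, a=2
  k=2: m=16, d=49, a=1
  k=3: m=33, d=11, a=6
  k=4: m=33, d=49, a=1
  k=5: m=16, d=28, a=2
  k=6: m=40, d=1, a=80
d=1 and a=2a₀=80 at k=6, so the next step gives (m, d) = (40, 28) again — its k=1 value — and the period has length 6.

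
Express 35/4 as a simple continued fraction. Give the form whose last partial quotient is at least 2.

35 = 8*4 + 3
4 = 1*3 + 1
3 = 3*1 + 0  (stop)
So 35/4 = [8; 1, 3].

[8; 1, 3]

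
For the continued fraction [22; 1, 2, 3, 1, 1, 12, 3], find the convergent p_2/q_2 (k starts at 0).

68/3

Using pₖ = aₖpₖ₋₁ + pₖ₋₂, qₖ = aₖqₖ₋₁ + qₖ₋₂ (with p₋₁=1, p₋₂=0, q₋₁=0, q₋₂=1):
  k=0: a=22, p=22, q=1
  k=1: a=1, p=23, q=1
  k=2: a=2, p=68, q=3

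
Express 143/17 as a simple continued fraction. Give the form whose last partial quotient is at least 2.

143 = 8*17 + 7
17 = 2*7 + 3
7 = 2*3 + 1
3 = 3*1 + 0  (stop)
So 143/17 = [8; 2, 2, 3].

[8; 2, 2, 3]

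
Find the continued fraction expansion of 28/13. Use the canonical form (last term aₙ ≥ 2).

28 = 2×13 + 2
13 = 6×2 + 1
2 = 2×1 + 0  (stop)
So 28/13 = [2; 6, 2].

[2; 6, 2]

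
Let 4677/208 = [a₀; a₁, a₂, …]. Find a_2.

4677 = 22·208 + 101   →  a_0 = 22
208 = 2·101 + 6   →  a_1 = 2
101 = 16·6 + 5   →  a_2 = 16

16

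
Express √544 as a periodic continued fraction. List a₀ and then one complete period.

[23; 3, 11, 3, 46]

a₀ = ⌊√544⌋ = 23.
With m₀=0, d₀=1 and mₖ₊₁ = dₖaₖ − mₖ, dₖ₊₁ = (n − mₖ₊₁²)/dₖ, aₖ₊₁ = ⌊(a₀+mₖ₊₁)/dₖ₊₁⌋:
  k=1: m=23, d=15, a=3
  k=2: m=22, d=4, a=11
  k=3: m=22, d=15, a=3
  k=4: m=23, d=1, a=46
d=1 and a=2a₀=46 at k=4, so the next step gives (m, d) = (23, 15) again — its k=1 value — and the period has length 4.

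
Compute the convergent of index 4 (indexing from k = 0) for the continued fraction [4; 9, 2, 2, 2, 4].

Using pₖ = aₖpₖ₋₁ + pₖ₋₂, qₖ = aₖqₖ₋₁ + qₖ₋₂ (with p₋₁=1, p₋₂=0, q₋₁=0, q₋₂=1):
  k=0: a=4, p=4, q=1
  k=1: a=9, p=37, q=9
  k=2: a=2, p=78, q=19
  k=3: a=2, p=193, q=47
  k=4: a=2, p=464, q=113

464/113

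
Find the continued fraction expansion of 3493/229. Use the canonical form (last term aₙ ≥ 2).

3493 = 15*229 + 58
229 = 3*58 + 55
58 = 1*55 + 3
55 = 18*3 + 1
3 = 3*1 + 0  (stop)
So 3493/229 = [15; 3, 1, 18, 3].

[15; 3, 1, 18, 3]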